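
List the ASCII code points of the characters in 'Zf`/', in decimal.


String: 'Zf`/'  (4 characters)
Per-character ASCII lookup:
  'Z': uppercase starts at 65: 'Z' = 65 + 25 = 90
  'f': lowercase starts at 97: 'f' = 97 + 5 = 102
  '`': special character: '`' = 96
  '/': special character: '/' = 47
= 90 102 96 47


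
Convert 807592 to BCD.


Each digit → 4-bit binary:
  8 → 1000
  0 → 0000
  7 → 0111
  5 → 0101
  9 → 1001
  2 → 0010
= 1000 0000 0111 0101 1001 0010


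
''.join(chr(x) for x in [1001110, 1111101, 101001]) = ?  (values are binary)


Codes (binary): 1001110 1111101 101001
Per-code ASCII lookup:
  1001110 = 78  (range 65-90: uppercase, 78 - 65 = 13) → 'N'
  1111101 = 125  (special character) → '}'
  101001 = 41  (special character) → ')'
= 'N})'


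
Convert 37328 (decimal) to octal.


Divide by 8 repeatedly:
37328 ÷ 8 = 4666 remainder 0
4666 ÷ 8 = 583 remainder 2
583 ÷ 8 = 72 remainder 7
72 ÷ 8 = 9 remainder 0
9 ÷ 8 = 1 remainder 1
1 ÷ 8 = 0 remainder 1
Reading remainders bottom-up:
= 0o110720


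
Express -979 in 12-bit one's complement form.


Original: 001111010011
Invert all bits:
  bit 0: 0 → 1
  bit 1: 0 → 1
  bit 2: 1 → 0
  bit 3: 1 → 0
  bit 4: 1 → 0
  bit 5: 1 → 0
  bit 6: 0 → 1
  bit 7: 1 → 0
  bit 8: 0 → 1
  bit 9: 0 → 1
  bit 10: 1 → 0
  bit 11: 1 → 0
= 110000101100


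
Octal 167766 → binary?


Each octal digit → 3 binary bits:
  1 = 001
  6 = 110
  7 = 111
  7 = 111
  6 = 110
  6 = 110
Concatenate: 001 110 111 111 110 110
= 001110111111110110


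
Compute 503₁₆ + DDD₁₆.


Align and add column by column (LSB to MSB, each column mod 16 with carry):
  0503
+ 0DDD
  ----
  col 0: 3(3) + D(13) + 0 (carry in) = 16 → 0(0), carry out 1
  col 1: 0(0) + D(13) + 1 (carry in) = 14 → E(14), carry out 0
  col 2: 5(5) + D(13) + 0 (carry in) = 18 → 2(2), carry out 1
  col 3: 0(0) + 0(0) + 1 (carry in) = 1 → 1(1), carry out 0
Reading digits MSB→LSB: 12E0
Strip leading zeros: 12E0
= 0x12E0


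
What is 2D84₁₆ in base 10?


Positional values:
Position 0: 4 × 16^0 = 4 × 1 = 4
Position 1: 8 × 16^1 = 8 × 16 = 128
Position 2: D × 16^2 = 13 × 256 = 3328
Position 3: 2 × 16^3 = 2 × 4096 = 8192
Sum = 4 + 128 + 3328 + 8192
= 11652


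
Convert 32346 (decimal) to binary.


Divide by 2 repeatedly:
32346 ÷ 2 = 16173 remainder 0
16173 ÷ 2 = 8086 remainder 1
8086 ÷ 2 = 4043 remainder 0
4043 ÷ 2 = 2021 remainder 1
2021 ÷ 2 = 1010 remainder 1
1010 ÷ 2 = 505 remainder 0
505 ÷ 2 = 252 remainder 1
252 ÷ 2 = 126 remainder 0
126 ÷ 2 = 63 remainder 0
63 ÷ 2 = 31 remainder 1
31 ÷ 2 = 15 remainder 1
15 ÷ 2 = 7 remainder 1
7 ÷ 2 = 3 remainder 1
3 ÷ 2 = 1 remainder 1
1 ÷ 2 = 0 remainder 1
Reading remainders bottom-up:
= 111111001011010


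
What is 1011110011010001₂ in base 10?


Positional values:
Bit 0: 1 × 2^0 = 1
Bit 4: 1 × 2^4 = 16
Bit 6: 1 × 2^6 = 64
Bit 7: 1 × 2^7 = 128
Bit 10: 1 × 2^10 = 1024
Bit 11: 1 × 2^11 = 2048
Bit 12: 1 × 2^12 = 4096
Bit 13: 1 × 2^13 = 8192
Bit 15: 1 × 2^15 = 32768
Sum = 1 + 16 + 64 + 128 + 1024 + 2048 + 4096 + 8192 + 32768
= 48337


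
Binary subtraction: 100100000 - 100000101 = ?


Align and subtract column by column (LSB to MSB, borrowing when needed):
  100100000
- 100000101
  ---------
  col 0: (0 - 0 borrow-in) - 1 → borrow from next column: (0+2) - 1 = 1, borrow out 1
  col 1: (0 - 1 borrow-in) - 0 → borrow from next column: (-1+2) - 0 = 1, borrow out 1
  col 2: (0 - 1 borrow-in) - 1 → borrow from next column: (-1+2) - 1 = 0, borrow out 1
  col 3: (0 - 1 borrow-in) - 0 → borrow from next column: (-1+2) - 0 = 1, borrow out 1
  col 4: (0 - 1 borrow-in) - 0 → borrow from next column: (-1+2) - 0 = 1, borrow out 1
  col 5: (1 - 1 borrow-in) - 0 → 0 - 0 = 0, borrow out 0
  col 6: (0 - 0 borrow-in) - 0 → 0 - 0 = 0, borrow out 0
  col 7: (0 - 0 borrow-in) - 0 → 0 - 0 = 0, borrow out 0
  col 8: (1 - 0 borrow-in) - 1 → 1 - 1 = 0, borrow out 0
Reading bits MSB→LSB: 000011011
Strip leading zeros: 11011
= 11011


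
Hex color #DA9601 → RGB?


Hex: #DA9601
R = DA₁₆ = 218
G = 96₁₆ = 150
B = 01₁₆ = 1
= RGB(218, 150, 1)


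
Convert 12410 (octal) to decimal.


Positional values:
Position 0: 0 × 8^0 = 0
Position 1: 1 × 8^1 = 8
Position 2: 4 × 8^2 = 256
Position 3: 2 × 8^3 = 1024
Position 4: 1 × 8^4 = 4096
Sum = 0 + 8 + 256 + 1024 + 4096
= 5384


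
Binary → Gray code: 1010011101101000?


Binary: 1010011101101000
Gray code: G = B XOR (B >> 1)
B >> 1 = 0101001110110100
1010011101101000 XOR 0101001110110100:
  1 XOR 0 = 1
  0 XOR 1 = 1
  1 XOR 0 = 1
  0 XOR 1 = 1
  0 XOR 0 = 0
  1 XOR 0 = 1
  1 XOR 1 = 0
  1 XOR 1 = 0
  0 XOR 1 = 1
  1 XOR 0 = 1
  1 XOR 1 = 0
  0 XOR 1 = 1
  1 XOR 0 = 1
  0 XOR 1 = 1
  0 XOR 0 = 0
  0 XOR 0 = 0
= 1111010011011100


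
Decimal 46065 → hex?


Divide by 16 repeatedly:
46065 ÷ 16 = 2879 remainder 1 (1)
2879 ÷ 16 = 179 remainder 15 (F)
179 ÷ 16 = 11 remainder 3 (3)
11 ÷ 16 = 0 remainder 11 (B)
Reading remainders bottom-up:
= 0xB3F1


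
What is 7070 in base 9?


Divide by 9 repeatedly:
7070 ÷ 9 = 785 remainder 5
785 ÷ 9 = 87 remainder 2
87 ÷ 9 = 9 remainder 6
9 ÷ 9 = 1 remainder 0
1 ÷ 9 = 0 remainder 1
Reading remainders bottom-up:
= 10625


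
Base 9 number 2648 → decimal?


Positional values (base 9):
  8 × 9^0 = 8 × 1 = 8
  4 × 9^1 = 4 × 9 = 36
  6 × 9^2 = 6 × 81 = 486
  2 × 9^3 = 2 × 729 = 1458
Sum = 8 + 36 + 486 + 1458
= 1988


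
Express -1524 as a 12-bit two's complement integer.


Original: 010111110100
Step 1 - Invert all bits: 101000001011
Step 2 - Add 1: 101000001011 + 1
= 101000001100 (represents -1524)


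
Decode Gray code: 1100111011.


Gray code: 1100111011
MSB stays the same: 1
Each subsequent bit = prev_binary XOR current_gray:
  B[1] = 1 XOR 1 = 0
  B[2] = 0 XOR 0 = 0
  B[3] = 0 XOR 0 = 0
  B[4] = 0 XOR 1 = 1
  B[5] = 1 XOR 1 = 0
  B[6] = 0 XOR 1 = 1
  B[7] = 1 XOR 0 = 1
  B[8] = 1 XOR 1 = 0
  B[9] = 0 XOR 1 = 1
= 1000101101 (557 decimal)


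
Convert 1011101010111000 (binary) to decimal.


Positional values:
Bit 3: 1 × 2^3 = 8
Bit 4: 1 × 2^4 = 16
Bit 5: 1 × 2^5 = 32
Bit 7: 1 × 2^7 = 128
Bit 9: 1 × 2^9 = 512
Bit 11: 1 × 2^11 = 2048
Bit 12: 1 × 2^12 = 4096
Bit 13: 1 × 2^13 = 8192
Bit 15: 1 × 2^15 = 32768
Sum = 8 + 16 + 32 + 128 + 512 + 2048 + 4096 + 8192 + 32768
= 47800


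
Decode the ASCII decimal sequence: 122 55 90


Codes (decimal): 122 55 90
Per-code ASCII lookup:
  122  (range 97-122: lowercase, 122 - 97 = 25) → 'z'
  55  (range 48-57: digits, 55 - 48 = 7) → '7'
  90  (range 65-90: uppercase, 90 - 65 = 25) → 'Z'
= 'z7Z'


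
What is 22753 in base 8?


Divide by 8 repeatedly:
22753 ÷ 8 = 2844 remainder 1
2844 ÷ 8 = 355 remainder 4
355 ÷ 8 = 44 remainder 3
44 ÷ 8 = 5 remainder 4
5 ÷ 8 = 0 remainder 5
Reading remainders bottom-up:
= 0o54341


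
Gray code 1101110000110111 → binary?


Gray code: 1101110000110111
MSB stays the same: 1
Each subsequent bit = prev_binary XOR current_gray:
  B[1] = 1 XOR 1 = 0
  B[2] = 0 XOR 0 = 0
  B[3] = 0 XOR 1 = 1
  B[4] = 1 XOR 1 = 0
  B[5] = 0 XOR 1 = 1
  B[6] = 1 XOR 0 = 1
  B[7] = 1 XOR 0 = 1
  B[8] = 1 XOR 0 = 1
  B[9] = 1 XOR 0 = 1
  B[10] = 1 XOR 1 = 0
  B[11] = 0 XOR 1 = 1
  B[12] = 1 XOR 0 = 1
  B[13] = 1 XOR 1 = 0
  B[14] = 0 XOR 1 = 1
  B[15] = 1 XOR 1 = 0
= 1001011111011010 (38874 decimal)


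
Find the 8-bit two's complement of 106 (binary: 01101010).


Original: 01101010
Step 1 - Invert all bits: 10010101
Step 2 - Add 1: 10010101 + 1
= 10010110 (represents -106)


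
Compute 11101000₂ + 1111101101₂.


Align and add column by column (LSB to MSB, carry propagating):
  00011101000
+ 01111101101
  -----------
  col 0: 0 + 1 + 0 (carry in) = 1 → bit 1, carry out 0
  col 1: 0 + 0 + 0 (carry in) = 0 → bit 0, carry out 0
  col 2: 0 + 1 + 0 (carry in) = 1 → bit 1, carry out 0
  col 3: 1 + 1 + 0 (carry in) = 2 → bit 0, carry out 1
  col 4: 0 + 0 + 1 (carry in) = 1 → bit 1, carry out 0
  col 5: 1 + 1 + 0 (carry in) = 2 → bit 0, carry out 1
  col 6: 1 + 1 + 1 (carry in) = 3 → bit 1, carry out 1
  col 7: 1 + 1 + 1 (carry in) = 3 → bit 1, carry out 1
  col 8: 0 + 1 + 1 (carry in) = 2 → bit 0, carry out 1
  col 9: 0 + 1 + 1 (carry in) = 2 → bit 0, carry out 1
  col 10: 0 + 0 + 1 (carry in) = 1 → bit 1, carry out 0
Reading bits MSB→LSB: 10011010101
Strip leading zeros: 10011010101
= 10011010101


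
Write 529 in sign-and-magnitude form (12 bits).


Sign bit: 0 (positive)
Magnitude: 529 = 01000010001
= 001000010001


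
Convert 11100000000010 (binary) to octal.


Group into 3-bit groups: 011100000000010
  011 = 3
  100 = 4
  000 = 0
  000 = 0
  010 = 2
= 0o34002


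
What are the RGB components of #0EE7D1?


Hex: #0EE7D1
R = 0E₁₆ = 14
G = E7₁₆ = 231
B = D1₁₆ = 209
= RGB(14, 231, 209)


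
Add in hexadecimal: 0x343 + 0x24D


Align and add column by column (LSB to MSB, each column mod 16 with carry):
  0343
+ 024D
  ----
  col 0: 3(3) + D(13) + 0 (carry in) = 16 → 0(0), carry out 1
  col 1: 4(4) + 4(4) + 1 (carry in) = 9 → 9(9), carry out 0
  col 2: 3(3) + 2(2) + 0 (carry in) = 5 → 5(5), carry out 0
  col 3: 0(0) + 0(0) + 0 (carry in) = 0 → 0(0), carry out 0
Reading digits MSB→LSB: 0590
Strip leading zeros: 590
= 0x590


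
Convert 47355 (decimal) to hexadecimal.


Divide by 16 repeatedly:
47355 ÷ 16 = 2959 remainder 11 (B)
2959 ÷ 16 = 184 remainder 15 (F)
184 ÷ 16 = 11 remainder 8 (8)
11 ÷ 16 = 0 remainder 11 (B)
Reading remainders bottom-up:
= 0xB8FB


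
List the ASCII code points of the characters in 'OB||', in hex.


String: 'OB||'  (4 characters)
Per-character ASCII lookup:
  'O': uppercase starts at 65: 'O' = 65 + 14 = 79 → 0x4F
  'B': uppercase starts at 65: 'B' = 65 + 1 = 66 → 0x42
  '|': special character: '|' = 124 → 0x7C
  '|': special character: '|' = 124 → 0x7C
= 0x4F 0x42 0x7C 0x7C


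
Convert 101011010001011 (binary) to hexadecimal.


Group into 4-bit nibbles: 0101011010001011
  0101 = 5
  0110 = 6
  1000 = 8
  1011 = B
= 0x568B


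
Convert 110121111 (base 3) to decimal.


Positional values (base 3):
  1 × 3^0 = 1 × 1 = 1
  1 × 3^1 = 1 × 3 = 3
  1 × 3^2 = 1 × 9 = 9
  1 × 3^3 = 1 × 27 = 27
  2 × 3^4 = 2 × 81 = 162
  1 × 3^5 = 1 × 243 = 243
  0 × 3^6 = 0 × 729 = 0
  1 × 3^7 = 1 × 2187 = 2187
  1 × 3^8 = 1 × 6561 = 6561
Sum = 1 + 3 + 9 + 27 + 162 + 243 + 0 + 2187 + 6561
= 9193


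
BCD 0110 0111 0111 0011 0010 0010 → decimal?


Each 4-bit group → digit:
  0110 → 6
  0111 → 7
  0111 → 7
  0011 → 3
  0010 → 2
  0010 → 2
= 677322


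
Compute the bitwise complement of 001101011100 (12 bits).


Original: 001101011100
Invert all bits:
  bit 0: 0 → 1
  bit 1: 0 → 1
  bit 2: 1 → 0
  bit 3: 1 → 0
  bit 4: 0 → 1
  bit 5: 1 → 0
  bit 6: 0 → 1
  bit 7: 1 → 0
  bit 8: 1 → 0
  bit 9: 1 → 0
  bit 10: 0 → 1
  bit 11: 0 → 1
= 110010100011


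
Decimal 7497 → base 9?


Divide by 9 repeatedly:
7497 ÷ 9 = 833 remainder 0
833 ÷ 9 = 92 remainder 5
92 ÷ 9 = 10 remainder 2
10 ÷ 9 = 1 remainder 1
1 ÷ 9 = 0 remainder 1
Reading remainders bottom-up:
= 11250


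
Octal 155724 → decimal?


Positional values:
Position 0: 4 × 8^0 = 4
Position 1: 2 × 8^1 = 16
Position 2: 7 × 8^2 = 448
Position 3: 5 × 8^3 = 2560
Position 4: 5 × 8^4 = 20480
Position 5: 1 × 8^5 = 32768
Sum = 4 + 16 + 448 + 2560 + 20480 + 32768
= 56276


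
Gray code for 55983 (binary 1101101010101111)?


Binary: 1101101010101111
Gray code: G = B XOR (B >> 1)
B >> 1 = 0110110101010111
1101101010101111 XOR 0110110101010111:
  1 XOR 0 = 1
  1 XOR 1 = 0
  0 XOR 1 = 1
  1 XOR 0 = 1
  1 XOR 1 = 0
  0 XOR 1 = 1
  1 XOR 0 = 1
  0 XOR 1 = 1
  1 XOR 0 = 1
  0 XOR 1 = 1
  1 XOR 0 = 1
  0 XOR 1 = 1
  1 XOR 0 = 1
  1 XOR 1 = 0
  1 XOR 1 = 0
  1 XOR 1 = 0
= 1011011111111000


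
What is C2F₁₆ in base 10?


Positional values:
Position 0: F × 16^0 = 15 × 1 = 15
Position 1: 2 × 16^1 = 2 × 16 = 32
Position 2: C × 16^2 = 12 × 256 = 3072
Sum = 15 + 32 + 3072
= 3119


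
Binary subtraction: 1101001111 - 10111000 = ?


Align and subtract column by column (LSB to MSB, borrowing when needed):
  1101001111
- 0010111000
  ----------
  col 0: (1 - 0 borrow-in) - 0 → 1 - 0 = 1, borrow out 0
  col 1: (1 - 0 borrow-in) - 0 → 1 - 0 = 1, borrow out 0
  col 2: (1 - 0 borrow-in) - 0 → 1 - 0 = 1, borrow out 0
  col 3: (1 - 0 borrow-in) - 1 → 1 - 1 = 0, borrow out 0
  col 4: (0 - 0 borrow-in) - 1 → borrow from next column: (0+2) - 1 = 1, borrow out 1
  col 5: (0 - 1 borrow-in) - 1 → borrow from next column: (-1+2) - 1 = 0, borrow out 1
  col 6: (1 - 1 borrow-in) - 0 → 0 - 0 = 0, borrow out 0
  col 7: (0 - 0 borrow-in) - 1 → borrow from next column: (0+2) - 1 = 1, borrow out 1
  col 8: (1 - 1 borrow-in) - 0 → 0 - 0 = 0, borrow out 0
  col 9: (1 - 0 borrow-in) - 0 → 1 - 0 = 1, borrow out 0
Reading bits MSB→LSB: 1010010111
Strip leading zeros: 1010010111
= 1010010111


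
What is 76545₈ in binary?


Each octal digit → 3 binary bits:
  7 = 111
  6 = 110
  5 = 101
  4 = 100
  5 = 101
Concatenate: 111 110 101 100 101
= 111110101100101


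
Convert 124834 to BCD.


Each digit → 4-bit binary:
  1 → 0001
  2 → 0010
  4 → 0100
  8 → 1000
  3 → 0011
  4 → 0100
= 0001 0010 0100 1000 0011 0100


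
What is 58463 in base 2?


Divide by 2 repeatedly:
58463 ÷ 2 = 29231 remainder 1
29231 ÷ 2 = 14615 remainder 1
14615 ÷ 2 = 7307 remainder 1
7307 ÷ 2 = 3653 remainder 1
3653 ÷ 2 = 1826 remainder 1
1826 ÷ 2 = 913 remainder 0
913 ÷ 2 = 456 remainder 1
456 ÷ 2 = 228 remainder 0
228 ÷ 2 = 114 remainder 0
114 ÷ 2 = 57 remainder 0
57 ÷ 2 = 28 remainder 1
28 ÷ 2 = 14 remainder 0
14 ÷ 2 = 7 remainder 0
7 ÷ 2 = 3 remainder 1
3 ÷ 2 = 1 remainder 1
1 ÷ 2 = 0 remainder 1
Reading remainders bottom-up:
= 1110010001011111


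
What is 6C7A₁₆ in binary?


Each hex digit → 4 binary bits:
  6 = 0110
  C = 1100
  7 = 0111
  A = 1010
Concatenate: 0110 1100 0111 1010
= 0110110001111010


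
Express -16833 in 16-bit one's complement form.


Original: 0100000111000001
Invert all bits:
  bit 0: 0 → 1
  bit 1: 1 → 0
  bit 2: 0 → 1
  bit 3: 0 → 1
  bit 4: 0 → 1
  bit 5: 0 → 1
  bit 6: 0 → 1
  bit 7: 1 → 0
  bit 8: 1 → 0
  bit 9: 1 → 0
  bit 10: 0 → 1
  bit 11: 0 → 1
  bit 12: 0 → 1
  bit 13: 0 → 1
  bit 14: 0 → 1
  bit 15: 1 → 0
= 1011111000111110


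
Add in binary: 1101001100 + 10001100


Align and add column by column (LSB to MSB, carry propagating):
  01101001100
+ 00010001100
  -----------
  col 0: 0 + 0 + 0 (carry in) = 0 → bit 0, carry out 0
  col 1: 0 + 0 + 0 (carry in) = 0 → bit 0, carry out 0
  col 2: 1 + 1 + 0 (carry in) = 2 → bit 0, carry out 1
  col 3: 1 + 1 + 1 (carry in) = 3 → bit 1, carry out 1
  col 4: 0 + 0 + 1 (carry in) = 1 → bit 1, carry out 0
  col 5: 0 + 0 + 0 (carry in) = 0 → bit 0, carry out 0
  col 6: 1 + 0 + 0 (carry in) = 1 → bit 1, carry out 0
  col 7: 0 + 1 + 0 (carry in) = 1 → bit 1, carry out 0
  col 8: 1 + 0 + 0 (carry in) = 1 → bit 1, carry out 0
  col 9: 1 + 0 + 0 (carry in) = 1 → bit 1, carry out 0
  col 10: 0 + 0 + 0 (carry in) = 0 → bit 0, carry out 0
Reading bits MSB→LSB: 01111011000
Strip leading zeros: 1111011000
= 1111011000


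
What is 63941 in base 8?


Divide by 8 repeatedly:
63941 ÷ 8 = 7992 remainder 5
7992 ÷ 8 = 999 remainder 0
999 ÷ 8 = 124 remainder 7
124 ÷ 8 = 15 remainder 4
15 ÷ 8 = 1 remainder 7
1 ÷ 8 = 0 remainder 1
Reading remainders bottom-up:
= 0o174705


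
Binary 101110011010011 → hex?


Group into 4-bit nibbles: 0101110011010011
  0101 = 5
  1100 = C
  1101 = D
  0011 = 3
= 0x5CD3


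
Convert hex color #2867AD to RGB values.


Hex: #2867AD
R = 28₁₆ = 40
G = 67₁₆ = 103
B = AD₁₆ = 173
= RGB(40, 103, 173)


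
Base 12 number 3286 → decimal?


Positional values (base 12):
  6 × 12^0 = 6 × 1 = 6
  8 × 12^1 = 8 × 12 = 96
  2 × 12^2 = 2 × 144 = 288
  3 × 12^3 = 3 × 1728 = 5184
Sum = 6 + 96 + 288 + 5184
= 5574


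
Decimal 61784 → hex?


Divide by 16 repeatedly:
61784 ÷ 16 = 3861 remainder 8 (8)
3861 ÷ 16 = 241 remainder 5 (5)
241 ÷ 16 = 15 remainder 1 (1)
15 ÷ 16 = 0 remainder 15 (F)
Reading remainders bottom-up:
= 0xF158


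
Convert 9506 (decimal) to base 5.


Divide by 5 repeatedly:
9506 ÷ 5 = 1901 remainder 1
1901 ÷ 5 = 380 remainder 1
380 ÷ 5 = 76 remainder 0
76 ÷ 5 = 15 remainder 1
15 ÷ 5 = 3 remainder 0
3 ÷ 5 = 0 remainder 3
Reading remainders bottom-up:
= 301011


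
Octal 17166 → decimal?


Positional values:
Position 0: 6 × 8^0 = 6
Position 1: 6 × 8^1 = 48
Position 2: 1 × 8^2 = 64
Position 3: 7 × 8^3 = 3584
Position 4: 1 × 8^4 = 4096
Sum = 6 + 48 + 64 + 3584 + 4096
= 7798


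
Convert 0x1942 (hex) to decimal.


Positional values:
Position 0: 2 × 16^0 = 2 × 1 = 2
Position 1: 4 × 16^1 = 4 × 16 = 64
Position 2: 9 × 16^2 = 9 × 256 = 2304
Position 3: 1 × 16^3 = 1 × 4096 = 4096
Sum = 2 + 64 + 2304 + 4096
= 6466


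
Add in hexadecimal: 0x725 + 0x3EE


Align and add column by column (LSB to MSB, each column mod 16 with carry):
  0725
+ 03EE
  ----
  col 0: 5(5) + E(14) + 0 (carry in) = 19 → 3(3), carry out 1
  col 1: 2(2) + E(14) + 1 (carry in) = 17 → 1(1), carry out 1
  col 2: 7(7) + 3(3) + 1 (carry in) = 11 → B(11), carry out 0
  col 3: 0(0) + 0(0) + 0 (carry in) = 0 → 0(0), carry out 0
Reading digits MSB→LSB: 0B13
Strip leading zeros: B13
= 0xB13


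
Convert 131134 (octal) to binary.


Each octal digit → 3 binary bits:
  1 = 001
  3 = 011
  1 = 001
  1 = 001
  3 = 011
  4 = 100
Concatenate: 001 011 001 001 011 100
= 001011001001011100


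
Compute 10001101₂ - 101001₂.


Align and subtract column by column (LSB to MSB, borrowing when needed):
  10001101
- 00101001
  --------
  col 0: (1 - 0 borrow-in) - 1 → 1 - 1 = 0, borrow out 0
  col 1: (0 - 0 borrow-in) - 0 → 0 - 0 = 0, borrow out 0
  col 2: (1 - 0 borrow-in) - 0 → 1 - 0 = 1, borrow out 0
  col 3: (1 - 0 borrow-in) - 1 → 1 - 1 = 0, borrow out 0
  col 4: (0 - 0 borrow-in) - 0 → 0 - 0 = 0, borrow out 0
  col 5: (0 - 0 borrow-in) - 1 → borrow from next column: (0+2) - 1 = 1, borrow out 1
  col 6: (0 - 1 borrow-in) - 0 → borrow from next column: (-1+2) - 0 = 1, borrow out 1
  col 7: (1 - 1 borrow-in) - 0 → 0 - 0 = 0, borrow out 0
Reading bits MSB→LSB: 01100100
Strip leading zeros: 1100100
= 1100100


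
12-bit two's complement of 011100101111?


Original: 011100101111
Step 1 - Invert all bits: 100011010000
Step 2 - Add 1: 100011010000 + 1
= 100011010001 (represents -1839)


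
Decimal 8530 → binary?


Divide by 2 repeatedly:
8530 ÷ 2 = 4265 remainder 0
4265 ÷ 2 = 2132 remainder 1
2132 ÷ 2 = 1066 remainder 0
1066 ÷ 2 = 533 remainder 0
533 ÷ 2 = 266 remainder 1
266 ÷ 2 = 133 remainder 0
133 ÷ 2 = 66 remainder 1
66 ÷ 2 = 33 remainder 0
33 ÷ 2 = 16 remainder 1
16 ÷ 2 = 8 remainder 0
8 ÷ 2 = 4 remainder 0
4 ÷ 2 = 2 remainder 0
2 ÷ 2 = 1 remainder 0
1 ÷ 2 = 0 remainder 1
Reading remainders bottom-up:
= 10000101010010


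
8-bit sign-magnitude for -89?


Sign bit: 1 (negative)
Magnitude: 89 = 1011001
= 11011001


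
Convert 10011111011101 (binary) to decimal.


Positional values:
Bit 0: 1 × 2^0 = 1
Bit 2: 1 × 2^2 = 4
Bit 3: 1 × 2^3 = 8
Bit 4: 1 × 2^4 = 16
Bit 6: 1 × 2^6 = 64
Bit 7: 1 × 2^7 = 128
Bit 8: 1 × 2^8 = 256
Bit 9: 1 × 2^9 = 512
Bit 10: 1 × 2^10 = 1024
Bit 13: 1 × 2^13 = 8192
Sum = 1 + 4 + 8 + 16 + 64 + 128 + 256 + 512 + 1024 + 8192
= 10205


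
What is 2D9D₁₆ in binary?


Each hex digit → 4 binary bits:
  2 = 0010
  D = 1101
  9 = 1001
  D = 1101
Concatenate: 0010 1101 1001 1101
= 0010110110011101


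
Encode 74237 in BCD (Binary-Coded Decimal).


Each digit → 4-bit binary:
  7 → 0111
  4 → 0100
  2 → 0010
  3 → 0011
  7 → 0111
= 0111 0100 0010 0011 0111


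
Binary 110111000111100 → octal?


Group into 3-bit groups: 110111000111100
  110 = 6
  111 = 7
  000 = 0
  111 = 7
  100 = 4
= 0o67074


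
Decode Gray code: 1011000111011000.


Gray code: 1011000111011000
MSB stays the same: 1
Each subsequent bit = prev_binary XOR current_gray:
  B[1] = 1 XOR 0 = 1
  B[2] = 1 XOR 1 = 0
  B[3] = 0 XOR 1 = 1
  B[4] = 1 XOR 0 = 1
  B[5] = 1 XOR 0 = 1
  B[6] = 1 XOR 0 = 1
  B[7] = 1 XOR 1 = 0
  B[8] = 0 XOR 1 = 1
  B[9] = 1 XOR 1 = 0
  B[10] = 0 XOR 0 = 0
  B[11] = 0 XOR 1 = 1
  B[12] = 1 XOR 1 = 0
  B[13] = 0 XOR 0 = 0
  B[14] = 0 XOR 0 = 0
  B[15] = 0 XOR 0 = 0
= 1101111010010000 (56976 decimal)


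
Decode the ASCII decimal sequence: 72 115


Codes (decimal): 72 115
Per-code ASCII lookup:
  72  (range 65-90: uppercase, 72 - 65 = 7) → 'H'
  115  (range 97-122: lowercase, 115 - 97 = 18) → 's'
= 'Hs'


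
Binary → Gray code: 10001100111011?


Binary: 10001100111011
Gray code: G = B XOR (B >> 1)
B >> 1 = 01000110011101
10001100111011 XOR 01000110011101:
  1 XOR 0 = 1
  0 XOR 1 = 1
  0 XOR 0 = 0
  0 XOR 0 = 0
  1 XOR 0 = 1
  1 XOR 1 = 0
  0 XOR 1 = 1
  0 XOR 0 = 0
  1 XOR 0 = 1
  1 XOR 1 = 0
  1 XOR 1 = 0
  0 XOR 1 = 1
  1 XOR 0 = 1
  1 XOR 1 = 0
= 11001010100110


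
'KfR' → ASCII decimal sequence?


String: 'KfR'  (3 characters)
Per-character ASCII lookup:
  'K': uppercase starts at 65: 'K' = 65 + 10 = 75
  'f': lowercase starts at 97: 'f' = 97 + 5 = 102
  'R': uppercase starts at 65: 'R' = 65 + 17 = 82
= 75 102 82


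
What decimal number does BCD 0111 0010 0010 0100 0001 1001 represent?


Each 4-bit group → digit:
  0111 → 7
  0010 → 2
  0010 → 2
  0100 → 4
  0001 → 1
  1001 → 9
= 722419


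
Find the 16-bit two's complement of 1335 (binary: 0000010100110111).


Original: 0000010100110111
Step 1 - Invert all bits: 1111101011001000
Step 2 - Add 1: 1111101011001000 + 1
= 1111101011001001 (represents -1335)


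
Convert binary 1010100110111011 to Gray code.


Binary: 1010100110111011
Gray code: G = B XOR (B >> 1)
B >> 1 = 0101010011011101
1010100110111011 XOR 0101010011011101:
  1 XOR 0 = 1
  0 XOR 1 = 1
  1 XOR 0 = 1
  0 XOR 1 = 1
  1 XOR 0 = 1
  0 XOR 1 = 1
  0 XOR 0 = 0
  1 XOR 0 = 1
  1 XOR 1 = 0
  0 XOR 1 = 1
  1 XOR 0 = 1
  1 XOR 1 = 0
  1 XOR 1 = 0
  0 XOR 1 = 1
  1 XOR 0 = 1
  1 XOR 1 = 0
= 1111110101100110


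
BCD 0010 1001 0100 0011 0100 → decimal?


Each 4-bit group → digit:
  0010 → 2
  1001 → 9
  0100 → 4
  0011 → 3
  0100 → 4
= 29434


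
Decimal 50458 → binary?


Divide by 2 repeatedly:
50458 ÷ 2 = 25229 remainder 0
25229 ÷ 2 = 12614 remainder 1
12614 ÷ 2 = 6307 remainder 0
6307 ÷ 2 = 3153 remainder 1
3153 ÷ 2 = 1576 remainder 1
1576 ÷ 2 = 788 remainder 0
788 ÷ 2 = 394 remainder 0
394 ÷ 2 = 197 remainder 0
197 ÷ 2 = 98 remainder 1
98 ÷ 2 = 49 remainder 0
49 ÷ 2 = 24 remainder 1
24 ÷ 2 = 12 remainder 0
12 ÷ 2 = 6 remainder 0
6 ÷ 2 = 3 remainder 0
3 ÷ 2 = 1 remainder 1
1 ÷ 2 = 0 remainder 1
Reading remainders bottom-up:
= 1100010100011010


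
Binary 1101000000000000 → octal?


Group into 3-bit groups: 001101000000000000
  001 = 1
  101 = 5
  000 = 0
  000 = 0
  000 = 0
  000 = 0
= 0o150000


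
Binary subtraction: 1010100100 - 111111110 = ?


Align and subtract column by column (LSB to MSB, borrowing when needed):
  1010100100
- 0111111110
  ----------
  col 0: (0 - 0 borrow-in) - 0 → 0 - 0 = 0, borrow out 0
  col 1: (0 - 0 borrow-in) - 1 → borrow from next column: (0+2) - 1 = 1, borrow out 1
  col 2: (1 - 1 borrow-in) - 1 → borrow from next column: (0+2) - 1 = 1, borrow out 1
  col 3: (0 - 1 borrow-in) - 1 → borrow from next column: (-1+2) - 1 = 0, borrow out 1
  col 4: (0 - 1 borrow-in) - 1 → borrow from next column: (-1+2) - 1 = 0, borrow out 1
  col 5: (1 - 1 borrow-in) - 1 → borrow from next column: (0+2) - 1 = 1, borrow out 1
  col 6: (0 - 1 borrow-in) - 1 → borrow from next column: (-1+2) - 1 = 0, borrow out 1
  col 7: (1 - 1 borrow-in) - 1 → borrow from next column: (0+2) - 1 = 1, borrow out 1
  col 8: (0 - 1 borrow-in) - 1 → borrow from next column: (-1+2) - 1 = 0, borrow out 1
  col 9: (1 - 1 borrow-in) - 0 → 0 - 0 = 0, borrow out 0
Reading bits MSB→LSB: 0010100110
Strip leading zeros: 10100110
= 10100110


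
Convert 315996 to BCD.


Each digit → 4-bit binary:
  3 → 0011
  1 → 0001
  5 → 0101
  9 → 1001
  9 → 1001
  6 → 0110
= 0011 0001 0101 1001 1001 0110


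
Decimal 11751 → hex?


Divide by 16 repeatedly:
11751 ÷ 16 = 734 remainder 7 (7)
734 ÷ 16 = 45 remainder 14 (E)
45 ÷ 16 = 2 remainder 13 (D)
2 ÷ 16 = 0 remainder 2 (2)
Reading remainders bottom-up:
= 0x2DE7


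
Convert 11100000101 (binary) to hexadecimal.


Group into 4-bit nibbles: 011100000101
  0111 = 7
  0000 = 0
  0101 = 5
= 0x705


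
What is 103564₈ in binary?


Each octal digit → 3 binary bits:
  1 = 001
  0 = 000
  3 = 011
  5 = 101
  6 = 110
  4 = 100
Concatenate: 001 000 011 101 110 100
= 001000011101110100


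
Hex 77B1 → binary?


Each hex digit → 4 binary bits:
  7 = 0111
  7 = 0111
  B = 1011
  1 = 0001
Concatenate: 0111 0111 1011 0001
= 0111011110110001


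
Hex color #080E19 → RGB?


Hex: #080E19
R = 08₁₆ = 8
G = 0E₁₆ = 14
B = 19₁₆ = 25
= RGB(8, 14, 25)


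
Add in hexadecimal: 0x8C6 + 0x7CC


Align and add column by column (LSB to MSB, each column mod 16 with carry):
  08C6
+ 07CC
  ----
  col 0: 6(6) + C(12) + 0 (carry in) = 18 → 2(2), carry out 1
  col 1: C(12) + C(12) + 1 (carry in) = 25 → 9(9), carry out 1
  col 2: 8(8) + 7(7) + 1 (carry in) = 16 → 0(0), carry out 1
  col 3: 0(0) + 0(0) + 1 (carry in) = 1 → 1(1), carry out 0
Reading digits MSB→LSB: 1092
Strip leading zeros: 1092
= 0x1092


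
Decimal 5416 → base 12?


Divide by 12 repeatedly:
5416 ÷ 12 = 451 remainder 4
451 ÷ 12 = 37 remainder 7
37 ÷ 12 = 3 remainder 1
3 ÷ 12 = 0 remainder 3
Reading remainders bottom-up:
= 3174


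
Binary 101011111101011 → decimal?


Positional values:
Bit 0: 1 × 2^0 = 1
Bit 1: 1 × 2^1 = 2
Bit 3: 1 × 2^3 = 8
Bit 5: 1 × 2^5 = 32
Bit 6: 1 × 2^6 = 64
Bit 7: 1 × 2^7 = 128
Bit 8: 1 × 2^8 = 256
Bit 9: 1 × 2^9 = 512
Bit 10: 1 × 2^10 = 1024
Bit 12: 1 × 2^12 = 4096
Bit 14: 1 × 2^14 = 16384
Sum = 1 + 2 + 8 + 32 + 64 + 128 + 256 + 512 + 1024 + 4096 + 16384
= 22507


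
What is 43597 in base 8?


Divide by 8 repeatedly:
43597 ÷ 8 = 5449 remainder 5
5449 ÷ 8 = 681 remainder 1
681 ÷ 8 = 85 remainder 1
85 ÷ 8 = 10 remainder 5
10 ÷ 8 = 1 remainder 2
1 ÷ 8 = 0 remainder 1
Reading remainders bottom-up:
= 0o125115


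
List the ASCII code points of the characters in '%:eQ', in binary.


String: '%:eQ'  (4 characters)
Per-character ASCII lookup:
  '%': special character: '%' = 37 → 100101
  ':': special character: ':' = 58 → 111010
  'e': lowercase starts at 97: 'e' = 97 + 4 = 101 → 1100101
  'Q': uppercase starts at 65: 'Q' = 65 + 16 = 81 → 1010001
= 100101 111010 1100101 1010001


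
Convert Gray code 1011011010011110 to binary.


Gray code: 1011011010011110
MSB stays the same: 1
Each subsequent bit = prev_binary XOR current_gray:
  B[1] = 1 XOR 0 = 1
  B[2] = 1 XOR 1 = 0
  B[3] = 0 XOR 1 = 1
  B[4] = 1 XOR 0 = 1
  B[5] = 1 XOR 1 = 0
  B[6] = 0 XOR 1 = 1
  B[7] = 1 XOR 0 = 1
  B[8] = 1 XOR 1 = 0
  B[9] = 0 XOR 0 = 0
  B[10] = 0 XOR 0 = 0
  B[11] = 0 XOR 1 = 1
  B[12] = 1 XOR 1 = 0
  B[13] = 0 XOR 1 = 1
  B[14] = 1 XOR 1 = 0
  B[15] = 0 XOR 0 = 0
= 1101101100010100 (56084 decimal)


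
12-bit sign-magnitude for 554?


Sign bit: 0 (positive)
Magnitude: 554 = 01000101010
= 001000101010


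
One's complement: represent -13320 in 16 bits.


Original: 0011010000001000
Invert all bits:
  bit 0: 0 → 1
  bit 1: 0 → 1
  bit 2: 1 → 0
  bit 3: 1 → 0
  bit 4: 0 → 1
  bit 5: 1 → 0
  bit 6: 0 → 1
  bit 7: 0 → 1
  bit 8: 0 → 1
  bit 9: 0 → 1
  bit 10: 0 → 1
  bit 11: 0 → 1
  bit 12: 1 → 0
  bit 13: 0 → 1
  bit 14: 0 → 1
  bit 15: 0 → 1
= 1100101111110111


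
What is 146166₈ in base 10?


Positional values:
Position 0: 6 × 8^0 = 6
Position 1: 6 × 8^1 = 48
Position 2: 1 × 8^2 = 64
Position 3: 6 × 8^3 = 3072
Position 4: 4 × 8^4 = 16384
Position 5: 1 × 8^5 = 32768
Sum = 6 + 48 + 64 + 3072 + 16384 + 32768
= 52342


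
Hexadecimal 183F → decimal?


Positional values:
Position 0: F × 16^0 = 15 × 1 = 15
Position 1: 3 × 16^1 = 3 × 16 = 48
Position 2: 8 × 16^2 = 8 × 256 = 2048
Position 3: 1 × 16^3 = 1 × 4096 = 4096
Sum = 15 + 48 + 2048 + 4096
= 6207


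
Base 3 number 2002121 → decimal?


Positional values (base 3):
  1 × 3^0 = 1 × 1 = 1
  2 × 3^1 = 2 × 3 = 6
  1 × 3^2 = 1 × 9 = 9
  2 × 3^3 = 2 × 27 = 54
  0 × 3^4 = 0 × 81 = 0
  0 × 3^5 = 0 × 243 = 0
  2 × 3^6 = 2 × 729 = 1458
Sum = 1 + 6 + 9 + 54 + 0 + 0 + 1458
= 1528


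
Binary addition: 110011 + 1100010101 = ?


Align and add column by column (LSB to MSB, carry propagating):
  00000110011
+ 01100010101
  -----------
  col 0: 1 + 1 + 0 (carry in) = 2 → bit 0, carry out 1
  col 1: 1 + 0 + 1 (carry in) = 2 → bit 0, carry out 1
  col 2: 0 + 1 + 1 (carry in) = 2 → bit 0, carry out 1
  col 3: 0 + 0 + 1 (carry in) = 1 → bit 1, carry out 0
  col 4: 1 + 1 + 0 (carry in) = 2 → bit 0, carry out 1
  col 5: 1 + 0 + 1 (carry in) = 2 → bit 0, carry out 1
  col 6: 0 + 0 + 1 (carry in) = 1 → bit 1, carry out 0
  col 7: 0 + 0 + 0 (carry in) = 0 → bit 0, carry out 0
  col 8: 0 + 1 + 0 (carry in) = 1 → bit 1, carry out 0
  col 9: 0 + 1 + 0 (carry in) = 1 → bit 1, carry out 0
  col 10: 0 + 0 + 0 (carry in) = 0 → bit 0, carry out 0
Reading bits MSB→LSB: 01101001000
Strip leading zeros: 1101001000
= 1101001000


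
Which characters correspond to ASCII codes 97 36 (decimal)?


Codes (decimal): 97 36
Per-code ASCII lookup:
  97  (range 97-122: lowercase, 97 - 97 = 0) → 'a'
  36  (special character) → '$'
= 'a$'


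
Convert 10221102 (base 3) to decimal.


Positional values (base 3):
  2 × 3^0 = 2 × 1 = 2
  0 × 3^1 = 0 × 3 = 0
  1 × 3^2 = 1 × 9 = 9
  1 × 3^3 = 1 × 27 = 27
  2 × 3^4 = 2 × 81 = 162
  2 × 3^5 = 2 × 243 = 486
  0 × 3^6 = 0 × 729 = 0
  1 × 3^7 = 1 × 2187 = 2187
Sum = 2 + 0 + 9 + 27 + 162 + 486 + 0 + 2187
= 2873


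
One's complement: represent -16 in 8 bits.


Original: 00010000
Invert all bits:
  bit 0: 0 → 1
  bit 1: 0 → 1
  bit 2: 0 → 1
  bit 3: 1 → 0
  bit 4: 0 → 1
  bit 5: 0 → 1
  bit 6: 0 → 1
  bit 7: 0 → 1
= 11101111


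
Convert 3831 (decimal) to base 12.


Divide by 12 repeatedly:
3831 ÷ 12 = 319 remainder 3
319 ÷ 12 = 26 remainder 7
26 ÷ 12 = 2 remainder 2
2 ÷ 12 = 0 remainder 2
Reading remainders bottom-up:
= 2273


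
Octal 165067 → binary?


Each octal digit → 3 binary bits:
  1 = 001
  6 = 110
  5 = 101
  0 = 000
  6 = 110
  7 = 111
Concatenate: 001 110 101 000 110 111
= 001110101000110111


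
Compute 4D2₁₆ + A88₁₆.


Align and add column by column (LSB to MSB, each column mod 16 with carry):
  04D2
+ 0A88
  ----
  col 0: 2(2) + 8(8) + 0 (carry in) = 10 → A(10), carry out 0
  col 1: D(13) + 8(8) + 0 (carry in) = 21 → 5(5), carry out 1
  col 2: 4(4) + A(10) + 1 (carry in) = 15 → F(15), carry out 0
  col 3: 0(0) + 0(0) + 0 (carry in) = 0 → 0(0), carry out 0
Reading digits MSB→LSB: 0F5A
Strip leading zeros: F5A
= 0xF5A


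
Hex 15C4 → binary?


Each hex digit → 4 binary bits:
  1 = 0001
  5 = 0101
  C = 1100
  4 = 0100
Concatenate: 0001 0101 1100 0100
= 0001010111000100


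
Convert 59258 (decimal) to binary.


Divide by 2 repeatedly:
59258 ÷ 2 = 29629 remainder 0
29629 ÷ 2 = 14814 remainder 1
14814 ÷ 2 = 7407 remainder 0
7407 ÷ 2 = 3703 remainder 1
3703 ÷ 2 = 1851 remainder 1
1851 ÷ 2 = 925 remainder 1
925 ÷ 2 = 462 remainder 1
462 ÷ 2 = 231 remainder 0
231 ÷ 2 = 115 remainder 1
115 ÷ 2 = 57 remainder 1
57 ÷ 2 = 28 remainder 1
28 ÷ 2 = 14 remainder 0
14 ÷ 2 = 7 remainder 0
7 ÷ 2 = 3 remainder 1
3 ÷ 2 = 1 remainder 1
1 ÷ 2 = 0 remainder 1
Reading remainders bottom-up:
= 1110011101111010


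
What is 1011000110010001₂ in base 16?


Group into 4-bit nibbles: 1011000110010001
  1011 = B
  0001 = 1
  1001 = 9
  0001 = 1
= 0xB191


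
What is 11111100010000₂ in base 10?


Positional values:
Bit 4: 1 × 2^4 = 16
Bit 8: 1 × 2^8 = 256
Bit 9: 1 × 2^9 = 512
Bit 10: 1 × 2^10 = 1024
Bit 11: 1 × 2^11 = 2048
Bit 12: 1 × 2^12 = 4096
Bit 13: 1 × 2^13 = 8192
Sum = 16 + 256 + 512 + 1024 + 2048 + 4096 + 8192
= 16144


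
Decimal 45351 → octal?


Divide by 8 repeatedly:
45351 ÷ 8 = 5668 remainder 7
5668 ÷ 8 = 708 remainder 4
708 ÷ 8 = 88 remainder 4
88 ÷ 8 = 11 remainder 0
11 ÷ 8 = 1 remainder 3
1 ÷ 8 = 0 remainder 1
Reading remainders bottom-up:
= 0o130447


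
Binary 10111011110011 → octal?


Group into 3-bit groups: 010111011110011
  010 = 2
  111 = 7
  011 = 3
  110 = 6
  011 = 3
= 0o27363


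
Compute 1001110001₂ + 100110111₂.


Align and add column by column (LSB to MSB, carry propagating):
  01001110001
+ 00100110111
  -----------
  col 0: 1 + 1 + 0 (carry in) = 2 → bit 0, carry out 1
  col 1: 0 + 1 + 1 (carry in) = 2 → bit 0, carry out 1
  col 2: 0 + 1 + 1 (carry in) = 2 → bit 0, carry out 1
  col 3: 0 + 0 + 1 (carry in) = 1 → bit 1, carry out 0
  col 4: 1 + 1 + 0 (carry in) = 2 → bit 0, carry out 1
  col 5: 1 + 1 + 1 (carry in) = 3 → bit 1, carry out 1
  col 6: 1 + 0 + 1 (carry in) = 2 → bit 0, carry out 1
  col 7: 0 + 0 + 1 (carry in) = 1 → bit 1, carry out 0
  col 8: 0 + 1 + 0 (carry in) = 1 → bit 1, carry out 0
  col 9: 1 + 0 + 0 (carry in) = 1 → bit 1, carry out 0
  col 10: 0 + 0 + 0 (carry in) = 0 → bit 0, carry out 0
Reading bits MSB→LSB: 01110101000
Strip leading zeros: 1110101000
= 1110101000


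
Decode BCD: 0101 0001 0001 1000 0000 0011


Each 4-bit group → digit:
  0101 → 5
  0001 → 1
  0001 → 1
  1000 → 8
  0000 → 0
  0011 → 3
= 511803


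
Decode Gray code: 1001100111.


Gray code: 1001100111
MSB stays the same: 1
Each subsequent bit = prev_binary XOR current_gray:
  B[1] = 1 XOR 0 = 1
  B[2] = 1 XOR 0 = 1
  B[3] = 1 XOR 1 = 0
  B[4] = 0 XOR 1 = 1
  B[5] = 1 XOR 0 = 1
  B[6] = 1 XOR 0 = 1
  B[7] = 1 XOR 1 = 0
  B[8] = 0 XOR 1 = 1
  B[9] = 1 XOR 1 = 0
= 1110111010 (954 decimal)


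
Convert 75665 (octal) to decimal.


Positional values:
Position 0: 5 × 8^0 = 5
Position 1: 6 × 8^1 = 48
Position 2: 6 × 8^2 = 384
Position 3: 5 × 8^3 = 2560
Position 4: 7 × 8^4 = 28672
Sum = 5 + 48 + 384 + 2560 + 28672
= 31669


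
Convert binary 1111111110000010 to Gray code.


Binary: 1111111110000010
Gray code: G = B XOR (B >> 1)
B >> 1 = 0111111111000001
1111111110000010 XOR 0111111111000001:
  1 XOR 0 = 1
  1 XOR 1 = 0
  1 XOR 1 = 0
  1 XOR 1 = 0
  1 XOR 1 = 0
  1 XOR 1 = 0
  1 XOR 1 = 0
  1 XOR 1 = 0
  1 XOR 1 = 0
  0 XOR 1 = 1
  0 XOR 0 = 0
  0 XOR 0 = 0
  0 XOR 0 = 0
  0 XOR 0 = 0
  1 XOR 0 = 1
  0 XOR 1 = 1
= 1000000001000011


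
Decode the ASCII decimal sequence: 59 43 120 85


Codes (decimal): 59 43 120 85
Per-code ASCII lookup:
  59  (special character) → ';'
  43  (special character) → '+'
  120  (range 97-122: lowercase, 120 - 97 = 23) → 'x'
  85  (range 65-90: uppercase, 85 - 65 = 20) → 'U'
= ';+xU'


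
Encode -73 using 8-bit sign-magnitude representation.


Sign bit: 1 (negative)
Magnitude: 73 = 1001001
= 11001001


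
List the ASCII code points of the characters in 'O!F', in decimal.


String: 'O!F'  (3 characters)
Per-character ASCII lookup:
  'O': uppercase starts at 65: 'O' = 65 + 14 = 79
  '!': special character: '!' = 33
  'F': uppercase starts at 65: 'F' = 65 + 5 = 70
= 79 33 70


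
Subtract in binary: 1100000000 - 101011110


Align and subtract column by column (LSB to MSB, borrowing when needed):
  1100000000
- 0101011110
  ----------
  col 0: (0 - 0 borrow-in) - 0 → 0 - 0 = 0, borrow out 0
  col 1: (0 - 0 borrow-in) - 1 → borrow from next column: (0+2) - 1 = 1, borrow out 1
  col 2: (0 - 1 borrow-in) - 1 → borrow from next column: (-1+2) - 1 = 0, borrow out 1
  col 3: (0 - 1 borrow-in) - 1 → borrow from next column: (-1+2) - 1 = 0, borrow out 1
  col 4: (0 - 1 borrow-in) - 1 → borrow from next column: (-1+2) - 1 = 0, borrow out 1
  col 5: (0 - 1 borrow-in) - 0 → borrow from next column: (-1+2) - 0 = 1, borrow out 1
  col 6: (0 - 1 borrow-in) - 1 → borrow from next column: (-1+2) - 1 = 0, borrow out 1
  col 7: (0 - 1 borrow-in) - 0 → borrow from next column: (-1+2) - 0 = 1, borrow out 1
  col 8: (1 - 1 borrow-in) - 1 → borrow from next column: (0+2) - 1 = 1, borrow out 1
  col 9: (1 - 1 borrow-in) - 0 → 0 - 0 = 0, borrow out 0
Reading bits MSB→LSB: 0110100010
Strip leading zeros: 110100010
= 110100010


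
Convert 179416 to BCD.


Each digit → 4-bit binary:
  1 → 0001
  7 → 0111
  9 → 1001
  4 → 0100
  1 → 0001
  6 → 0110
= 0001 0111 1001 0100 0001 0110


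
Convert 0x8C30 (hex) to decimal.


Positional values:
Position 0: 0 × 16^0 = 0 × 1 = 0
Position 1: 3 × 16^1 = 3 × 16 = 48
Position 2: C × 16^2 = 12 × 256 = 3072
Position 3: 8 × 16^3 = 8 × 4096 = 32768
Sum = 0 + 48 + 3072 + 32768
= 35888


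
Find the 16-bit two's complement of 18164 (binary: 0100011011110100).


Original: 0100011011110100
Step 1 - Invert all bits: 1011100100001011
Step 2 - Add 1: 1011100100001011 + 1
= 1011100100001100 (represents -18164)


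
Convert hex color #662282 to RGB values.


Hex: #662282
R = 66₁₆ = 102
G = 22₁₆ = 34
B = 82₁₆ = 130
= RGB(102, 34, 130)


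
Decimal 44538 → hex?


Divide by 16 repeatedly:
44538 ÷ 16 = 2783 remainder 10 (A)
2783 ÷ 16 = 173 remainder 15 (F)
173 ÷ 16 = 10 remainder 13 (D)
10 ÷ 16 = 0 remainder 10 (A)
Reading remainders bottom-up:
= 0xADFA


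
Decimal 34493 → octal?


Divide by 8 repeatedly:
34493 ÷ 8 = 4311 remainder 5
4311 ÷ 8 = 538 remainder 7
538 ÷ 8 = 67 remainder 2
67 ÷ 8 = 8 remainder 3
8 ÷ 8 = 1 remainder 0
1 ÷ 8 = 0 remainder 1
Reading remainders bottom-up:
= 0o103275


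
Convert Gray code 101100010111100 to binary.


Gray code: 101100010111100
MSB stays the same: 1
Each subsequent bit = prev_binary XOR current_gray:
  B[1] = 1 XOR 0 = 1
  B[2] = 1 XOR 1 = 0
  B[3] = 0 XOR 1 = 1
  B[4] = 1 XOR 0 = 1
  B[5] = 1 XOR 0 = 1
  B[6] = 1 XOR 0 = 1
  B[7] = 1 XOR 1 = 0
  B[8] = 0 XOR 0 = 0
  B[9] = 0 XOR 1 = 1
  B[10] = 1 XOR 1 = 0
  B[11] = 0 XOR 1 = 1
  B[12] = 1 XOR 1 = 0
  B[13] = 0 XOR 0 = 0
  B[14] = 0 XOR 0 = 0
= 110111100101000 (28456 decimal)


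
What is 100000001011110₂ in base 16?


Group into 4-bit nibbles: 0100000001011110
  0100 = 4
  0000 = 0
  0101 = 5
  1110 = E
= 0x405E


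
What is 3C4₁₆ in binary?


Each hex digit → 4 binary bits:
  3 = 0011
  C = 1100
  4 = 0100
Concatenate: 0011 1100 0100
= 001111000100


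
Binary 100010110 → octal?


Group into 3-bit groups: 100010110
  100 = 4
  010 = 2
  110 = 6
= 0o426


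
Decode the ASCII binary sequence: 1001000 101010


Codes (binary): 1001000 101010
Per-code ASCII lookup:
  1001000 = 72  (range 65-90: uppercase, 72 - 65 = 7) → 'H'
  101010 = 42  (special character) → '*'
= 'H*'


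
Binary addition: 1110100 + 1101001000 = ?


Align and add column by column (LSB to MSB, carry propagating):
  00001110100
+ 01101001000
  -----------
  col 0: 0 + 0 + 0 (carry in) = 0 → bit 0, carry out 0
  col 1: 0 + 0 + 0 (carry in) = 0 → bit 0, carry out 0
  col 2: 1 + 0 + 0 (carry in) = 1 → bit 1, carry out 0
  col 3: 0 + 1 + 0 (carry in) = 1 → bit 1, carry out 0
  col 4: 1 + 0 + 0 (carry in) = 1 → bit 1, carry out 0
  col 5: 1 + 0 + 0 (carry in) = 1 → bit 1, carry out 0
  col 6: 1 + 1 + 0 (carry in) = 2 → bit 0, carry out 1
  col 7: 0 + 0 + 1 (carry in) = 1 → bit 1, carry out 0
  col 8: 0 + 1 + 0 (carry in) = 1 → bit 1, carry out 0
  col 9: 0 + 1 + 0 (carry in) = 1 → bit 1, carry out 0
  col 10: 0 + 0 + 0 (carry in) = 0 → bit 0, carry out 0
Reading bits MSB→LSB: 01110111100
Strip leading zeros: 1110111100
= 1110111100
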